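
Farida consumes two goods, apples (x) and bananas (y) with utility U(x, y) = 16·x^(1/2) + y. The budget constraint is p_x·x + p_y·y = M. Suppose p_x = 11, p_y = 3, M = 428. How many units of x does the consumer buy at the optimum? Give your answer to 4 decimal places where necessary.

x* = 4.7603

Utility is quasi-linear in y; the FOC for x is 8/√x = p_x/p_y.
Solve: √x = 8·p_y/p_x, so x*(p_x,p_y) = (8·p_y/p_x)², and y* = (M − p_x·x*)/p_y.
Plugging in: x* = (8·3/11)² = 4.7603.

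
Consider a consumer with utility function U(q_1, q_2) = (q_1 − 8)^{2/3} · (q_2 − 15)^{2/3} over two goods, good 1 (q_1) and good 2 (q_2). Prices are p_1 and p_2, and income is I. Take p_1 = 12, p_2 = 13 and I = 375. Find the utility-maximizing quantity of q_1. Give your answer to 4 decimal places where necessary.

Discretionary income = 375 − 8·12 − 15·13 = 84; q_1* = 8 + 0.5·84/12 = 11.5.

q_1* = 11.5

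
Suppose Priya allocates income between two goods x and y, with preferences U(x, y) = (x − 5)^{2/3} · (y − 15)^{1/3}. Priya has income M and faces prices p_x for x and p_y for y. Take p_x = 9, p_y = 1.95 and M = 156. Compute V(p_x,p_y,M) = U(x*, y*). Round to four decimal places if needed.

V = 8.0023

This is Cobb-Douglas in (x−5, y−15): tangency gives 2/3·p_y·(y−15) = 1/3·p_x·(x−5).
After buying the subsistence bundle (5, 15), a share 2/3 of the remaining income goes to x: x* = 5 + 2/3·(M − 5p_x − 15p_y)/p_x.
Discretionary income = 156 − 5·9 − 15·1.95 = 81.75; x* = 5 + 2/3·81.75/9 = 11.0556; y* = 15 + 1/3·81.75/1.95 = 28.9744.
Utility at the optimum: U(11.0556, 28.9744) = 8.0023.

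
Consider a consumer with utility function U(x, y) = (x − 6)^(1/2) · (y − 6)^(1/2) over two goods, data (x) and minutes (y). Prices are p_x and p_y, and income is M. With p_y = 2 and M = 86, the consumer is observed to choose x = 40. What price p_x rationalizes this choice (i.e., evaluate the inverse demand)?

Let x' = x−6, y' = y−6. MRS = y'/x' = p_x/p_y.
After buying the subsistence bundle (6, 6), a share 0.5 of the remaining income goes to x: x* = 6 + 0.5·(M − 6p_x − 6p_y)/p_x.
Set x* = 40 in the demand function and solve for p_x: p_x = 1.

p_x = 1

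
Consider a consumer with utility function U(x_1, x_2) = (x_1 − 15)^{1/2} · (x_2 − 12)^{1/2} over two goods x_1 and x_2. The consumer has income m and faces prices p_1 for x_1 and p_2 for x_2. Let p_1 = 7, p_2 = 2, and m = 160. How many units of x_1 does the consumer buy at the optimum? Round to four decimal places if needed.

x_1* = 17.2143

Discretionary income = 160 − 15·7 − 12·2 = 31; x_1* = 15 + 0.5·31/7 = 17.2143.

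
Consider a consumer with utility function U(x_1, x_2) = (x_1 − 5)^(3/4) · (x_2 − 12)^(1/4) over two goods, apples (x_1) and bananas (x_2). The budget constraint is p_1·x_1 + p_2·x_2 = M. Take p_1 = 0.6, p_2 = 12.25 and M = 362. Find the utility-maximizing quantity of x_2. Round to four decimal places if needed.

Substituting into the budget: x_1* = 5 + 0.75·(M − 5·p_1 − 12·p_2)/p_1, and x_2* = 12 + 0.25·(…)/p_2.
Discretionary income = 362 − 5·0.6 − 12·12.25 = 212; x_2* = 12 + 0.25·212/12.25 = 16.3265.

x_2* = 16.3265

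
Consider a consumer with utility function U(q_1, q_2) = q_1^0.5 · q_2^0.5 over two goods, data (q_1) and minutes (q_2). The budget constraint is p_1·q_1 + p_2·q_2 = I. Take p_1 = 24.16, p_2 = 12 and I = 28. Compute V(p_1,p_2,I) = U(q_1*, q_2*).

V = 0.8222

MU_q_1/MU_q_2 = (0.5·q_2)/(0.5·q_1); tangency sets this equal to p_1/p_2.
So 0.5·p_2·q_2 = 0.5·p_1·q_1; combined with the budget, a share 0.5 of income goes to q_1.
Demand: q_1*(p_1,p_2,I) = 0.5·I/p_1 and q_2* = 0.5·I/p_2.
At p_1=24.16, p_2=12, I=28: q_1* = 0.5·28/24.16 = 0.5795, q_2* = 1.1667.
Utility at the optimum: U(0.5795, 1.1667) = 0.8222.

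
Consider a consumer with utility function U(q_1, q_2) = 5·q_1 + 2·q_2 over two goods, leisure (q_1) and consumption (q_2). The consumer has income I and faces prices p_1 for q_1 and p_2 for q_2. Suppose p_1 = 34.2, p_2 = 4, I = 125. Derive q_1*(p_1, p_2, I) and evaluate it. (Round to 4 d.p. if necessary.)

Linear utility — the consumer picks whichever good has higher MU/price: 5/34.2 = 0.1462 vs 2/4 = 0.5.
q_2 gives more utility per dollar, so spend all income on q_2: q_2* = I/p_2, q_1* = 0.
Numerically: q_1* = 0, q_2* = 31.25.

q_1* = 0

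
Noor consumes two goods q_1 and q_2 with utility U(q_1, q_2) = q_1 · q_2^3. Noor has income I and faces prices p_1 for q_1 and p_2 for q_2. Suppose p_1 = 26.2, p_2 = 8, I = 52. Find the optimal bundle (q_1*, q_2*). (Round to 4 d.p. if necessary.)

q_1* = 0.4962, q_2* = 4.875

MU_q_1/MU_q_2 = (q_2)/(3·q_1); tangency sets this equal to p_1/p_2.
Rearranging, p_2·q_2 = 3·p_1·q_1. Substituting into the budget gives p_1·q_1·(1 + 3) = I.
Demand: q_1*(p_1,p_2,I) = 0.25·I/p_1 and q_2* = 0.75·I/p_2.
At p_1=26.2, p_2=8, I=52: q_1* = 0.25·52/26.2 = 0.4962, q_2* = 4.875.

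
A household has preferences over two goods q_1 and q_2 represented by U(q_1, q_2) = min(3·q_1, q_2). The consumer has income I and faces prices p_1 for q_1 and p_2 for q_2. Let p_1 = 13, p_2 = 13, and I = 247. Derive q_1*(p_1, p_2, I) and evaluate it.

q_1* = 4.75

Leontief preferences: the optimum is at the kink where q_1/1 = q_2/3, i.e. q_2 = 3·q_1.
Budget: p_1·q_1 + p_2·3·q_1 = I, so (p_1 + 3·p_2)·q_1 = I.
Demand: q_1*(p_1,p_2,I) = I/(p_1 + 3·p_2), q_2* = 3·I/(p_1 + 3·p_2).
Here 13 + 3·13 = 52, giving q_1* = 4.75.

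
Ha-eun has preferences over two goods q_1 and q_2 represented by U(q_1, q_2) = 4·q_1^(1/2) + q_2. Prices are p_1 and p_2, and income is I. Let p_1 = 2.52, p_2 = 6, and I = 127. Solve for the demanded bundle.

q_1* = 22.6757, q_2* = 11.6429

Plugging in: q_1* = (2·6/2.52)² = 22.6757, q_2* = 11.6429.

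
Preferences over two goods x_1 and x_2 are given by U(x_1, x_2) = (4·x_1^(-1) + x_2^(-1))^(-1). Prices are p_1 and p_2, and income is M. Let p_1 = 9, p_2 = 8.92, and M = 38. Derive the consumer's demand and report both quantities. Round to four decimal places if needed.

x_1* = 2.819, x_2* = 1.4158

MRS = MU_x_1/MU_x_2 = 4·(x_2/x_1)^(2). Set equal to p_1/p_2.
Solve for the ratio: x_2/x_1 = [(1/4)·p_1/p_2]^(0.5).
Substitute x_2 = (x_2/x_1)·x_1 into the budget: x_1* = M/(p_1 + p_2·(x_2/x_1)).
Numerically x_2/x_1 = 0.502237, so x_1* = 38/(9 + 8.92·0.502237) = 2.819 and x_2* = 0.502237·2.819 = 1.4158.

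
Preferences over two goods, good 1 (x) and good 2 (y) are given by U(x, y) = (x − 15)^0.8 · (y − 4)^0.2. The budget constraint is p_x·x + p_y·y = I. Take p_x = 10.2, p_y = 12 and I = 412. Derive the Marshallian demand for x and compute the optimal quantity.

Let x' = x−15, y' = y−4. MRS = 4·y'/x' = p_x/p_y.
Substituting into the budget: x* = 15 + 0.8·(I − 15·p_x − 4·p_y)/p_x, and y* = 4 + 0.2·(…)/p_y.
Discretionary income = 412 − 15·10.2 − 4·12 = 211; x* = 15 + 0.8·211/10.2 = 31.549.

x* = 31.549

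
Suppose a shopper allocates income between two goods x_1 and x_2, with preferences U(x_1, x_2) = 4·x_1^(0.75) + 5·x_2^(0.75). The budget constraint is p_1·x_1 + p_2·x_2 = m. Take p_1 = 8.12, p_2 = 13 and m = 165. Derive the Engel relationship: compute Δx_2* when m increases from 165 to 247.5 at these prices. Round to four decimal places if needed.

Δx_2* = 2.3672

From the CES first-order condition, (4/5)·(x_2/x_1)^(0.25) = p_1/p_2.
Hence x_2/x_1 = ((5/4)·p_1/p_2)^(1/(0.25)), i.e. raised to the 4 power.
With the ratio pinned down, the budget gives x_1* = m/(p_1 + p_2·(x_2/x_1)) and x_2* = (x_2/x_1)·x_1*.
Numerically x_2/x_1 = 0.371613, so x_1* = 165/(8.12 + 13·0.371613) = 12.7404 and x_2* = 0.371613·12.7404 = 4.7345.
At m' = 247.5: x_2* = 7.1017. Change: 7.1017 − 4.7345 = 2.3672.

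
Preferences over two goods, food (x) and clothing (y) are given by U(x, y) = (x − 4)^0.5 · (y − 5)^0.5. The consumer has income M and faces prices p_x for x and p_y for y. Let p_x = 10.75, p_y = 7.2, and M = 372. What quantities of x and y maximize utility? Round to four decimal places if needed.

MRS = (y−5)/(x−4). Tangency with p_x/p_y gives y−5 = (p_x/p_y)·(x−4).
Substituting into the budget: x* = 4 + 0.5·(M − 4·p_x − 5·p_y)/p_x, and y* = 5 + 0.5·(…)/p_y.
Discretionary income = 372 − 4·10.75 − 5·7.2 = 293; x* = 4 + 0.5·293/10.75 = 17.6279; y* = 5 + 0.5·293/7.2 = 25.3472.

x* = 17.6279, y* = 25.3472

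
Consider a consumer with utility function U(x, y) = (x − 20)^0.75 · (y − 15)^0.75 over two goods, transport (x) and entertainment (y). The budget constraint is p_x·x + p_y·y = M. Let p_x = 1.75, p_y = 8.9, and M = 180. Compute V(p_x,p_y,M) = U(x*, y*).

V = 1.7587

Let x' = x−20, y' = y−15. MRS = y'/x' = p_x/p_y.
Substituting into the budget: x* = 20 + 0.5·(M − 20·p_x − 15·p_y)/p_x, and y* = 15 + 0.5·(…)/p_y.
Discretionary income = 180 − 20·1.75 − 15·8.9 = 11.5; x* = 20 + 0.5·11.5/1.75 = 23.2857; y* = 15 + 0.5·11.5/8.9 = 15.6461.
Utility at the optimum: U(23.2857, 15.6461) = 1.7587.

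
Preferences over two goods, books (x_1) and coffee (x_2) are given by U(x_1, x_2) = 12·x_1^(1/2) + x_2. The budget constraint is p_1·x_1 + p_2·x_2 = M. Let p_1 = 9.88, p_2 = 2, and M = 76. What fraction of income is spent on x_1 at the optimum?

share on x_1 = 0.1918

Set MRS = p_1/p_2: 6·x_1^(−1/2) = p_1/p_2.
Solve: √x_1 = 6·p_2/p_1, so x_1*(p_1,p_2) = (6·p_2/p_1)², and x_2* = (M − p_1·x_1*)/p_2.
Plugging in: x_1* = (6·2/9.88)² = 1.4752, x_2* = 30.7126.
Expenditure on x_1: 9.88·1.4752 = 14.5749; share = 0.1918.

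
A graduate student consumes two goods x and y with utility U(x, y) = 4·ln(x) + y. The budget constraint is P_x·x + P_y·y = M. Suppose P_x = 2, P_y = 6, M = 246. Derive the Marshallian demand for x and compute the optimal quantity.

Set MRS = P_x/P_y: (4/x)/1 = P_x/P_y.
So x*(P_x,P_y) = 4·P_y/P_x, independent of income; and y* = (M − 4·P_y)/P_y.
At the given prices: x* = 4·6/2 = 12.

x* = 12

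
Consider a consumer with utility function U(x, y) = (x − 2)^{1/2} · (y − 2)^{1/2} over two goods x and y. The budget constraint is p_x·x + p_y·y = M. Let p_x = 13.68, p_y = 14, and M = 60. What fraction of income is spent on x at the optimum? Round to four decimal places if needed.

MRS = (y−2)/(x−2). Tangency with p_x/p_y gives y−2 = (p_x/p_y)·(x−2).
After buying the subsistence bundle (2, 2), a share 0.5 of the remaining income goes to x: x* = 2 + 0.5·(M − 2p_x − 2p_y)/p_x.
Discretionary income = 60 − 2·13.68 − 2·14 = 4.64; x* = 2 + 0.5·4.64/13.68 = 2.1696; y* = 2 + 0.5·4.64/14 = 2.1657.
Expenditure on x: 13.68·2.1696 = 29.68; share = 0.4947.

share on x = 0.4947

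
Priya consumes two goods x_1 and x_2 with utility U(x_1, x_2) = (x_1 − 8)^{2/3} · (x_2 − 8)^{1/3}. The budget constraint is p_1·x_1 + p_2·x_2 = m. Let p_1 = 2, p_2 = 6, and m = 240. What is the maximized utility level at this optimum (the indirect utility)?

Let x_1' = x_1−8, x_2' = x_2−8. MRS = 2·x_2'/x_1' = p_1/p_2.
After buying the subsistence bundle (8, 8), a share 2/3 of the remaining income goes to x_1: x_1* = 8 + 2/3·(m − 8p_1 − 8p_2)/p_1.
Discretionary income = 240 − 8·2 − 8·6 = 176; x_1* = 8 + 2/3·176/2 = 66.6667; x_2* = 8 + 1/3·176/6 = 17.7778.
Utility at the optimum: U(66.6667, 17.7778) = 32.2855.

V = 32.2855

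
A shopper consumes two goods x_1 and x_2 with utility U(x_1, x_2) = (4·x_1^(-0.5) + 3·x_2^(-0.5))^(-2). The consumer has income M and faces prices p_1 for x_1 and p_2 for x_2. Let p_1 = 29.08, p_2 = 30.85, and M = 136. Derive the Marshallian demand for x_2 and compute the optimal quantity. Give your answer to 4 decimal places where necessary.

MRS = MU_x_1/MU_x_2 = (4/3)·(x_2/x_1)^(1.5). Set equal to p_1/p_2.
Solve for the ratio: x_2/x_1 = [(3/4)·p_1/p_2]^(2/3).
With the ratio pinned down, the budget gives x_1* = M/(p_1 + p_2·(x_2/x_1)) and x_2* = (x_2/x_1)·x_1*.
Numerically x_2/x_1 = 0.793598, so x_1* = 136/(29.08 + 30.85·0.793598) = 2.5391 and x_2* = 0.793598·2.5391 = 2.015.

x_2* = 2.015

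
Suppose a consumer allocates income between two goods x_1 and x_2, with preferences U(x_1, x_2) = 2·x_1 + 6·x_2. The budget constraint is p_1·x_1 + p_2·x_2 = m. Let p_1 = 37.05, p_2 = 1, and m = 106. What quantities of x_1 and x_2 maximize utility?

Perfect substitutes: compare marginal utility per dollar. 2/p_1 vs 6/p_2 → 0.054 vs 6.
x_2 gives more utility per dollar, so spend all income on x_2: x_2* = m/p_2, x_1* = 0.
Numerically: x_1* = 0, x_2* = 106.

x_1* = 0, x_2* = 106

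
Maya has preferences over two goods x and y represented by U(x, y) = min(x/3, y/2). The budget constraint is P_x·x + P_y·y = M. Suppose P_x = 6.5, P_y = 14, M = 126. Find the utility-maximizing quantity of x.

x* = 7.9579

Leontief preferences: the optimum is at the kink where x/3 = y/2, i.e. y = (2/3)·x.
Budget: P_x·x + P_y·(2/3)·x = M, so (3·P_x + 2·P_y)·x = 3·M.
Demand: x*(P_x,P_y,M) = 3·M/(3·P_x + 2·P_y), y* = 2·M/(3·P_x + 2·P_y).
Here 3·6.5 + 2·14 = 47.5, giving x* = 7.9579.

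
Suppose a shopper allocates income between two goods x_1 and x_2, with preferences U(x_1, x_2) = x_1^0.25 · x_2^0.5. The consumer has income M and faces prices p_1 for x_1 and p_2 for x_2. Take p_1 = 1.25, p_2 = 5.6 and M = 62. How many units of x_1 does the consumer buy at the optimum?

x_1* = 16.5333

Demand: x_1*(p_1,p_2,M) = 1/3·M/p_1 and x_2* = 2/3·M/p_2.
At p_1=1.25, p_2=5.6, M=62: x_1* = 1/3·62/1.25 = 16.5333.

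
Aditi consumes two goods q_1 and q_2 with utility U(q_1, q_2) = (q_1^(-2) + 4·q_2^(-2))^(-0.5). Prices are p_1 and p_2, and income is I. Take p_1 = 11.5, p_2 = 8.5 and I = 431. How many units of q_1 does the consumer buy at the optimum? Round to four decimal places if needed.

q_1* = 16.3114

MU_q_1 ∝ q_1^(-3), MU_q_2 ∝ 4·q_2^(-3), so MRS = (1/4)·(q_2/q_1)^(3) = p_1/p_2.
Solve for the ratio: q_2/q_1 = [4·p_1/p_2]^(1/3).
With the ratio pinned down, the budget gives q_1* = I/(p_1 + p_2·(q_2/q_1)) and q_2* = (q_2/q_1)·q_1*.
Numerically q_2/q_1 = 1.755684, so q_1* = 431/(11.5 + 8.5·1.755684) = 16.3114.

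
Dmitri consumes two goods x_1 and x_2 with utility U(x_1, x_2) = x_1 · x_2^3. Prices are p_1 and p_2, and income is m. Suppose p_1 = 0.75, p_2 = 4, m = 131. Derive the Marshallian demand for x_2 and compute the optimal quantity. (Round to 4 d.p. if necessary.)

Tangency: MRS = (1/3)·x_2/x_1 = p_1/p_2.
Rearranging, p_2·x_2 = 3·p_1·x_1. Substituting into the budget gives p_1·x_1·(1 + 3) = m.
Demand: x_1*(p_1,p_2,m) = 0.25·m/p_1 and x_2* = 0.75·m/p_2.
At p_1=0.75, p_2=4, m=131: x_2* = 0.75·131/4 = 24.5625.

x_2* = 24.5625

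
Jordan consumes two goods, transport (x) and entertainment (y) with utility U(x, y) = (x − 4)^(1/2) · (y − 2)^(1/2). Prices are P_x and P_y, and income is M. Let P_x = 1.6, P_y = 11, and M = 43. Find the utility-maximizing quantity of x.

x* = 8.5625

Substituting into the budget: x* = 4 + 0.5·(M − 4·P_x − 2·P_y)/P_x, and y* = 2 + 0.5·(…)/P_y.
Discretionary income = 43 − 4·1.6 − 2·11 = 14.6; x* = 4 + 0.5·14.6/1.6 = 8.5625.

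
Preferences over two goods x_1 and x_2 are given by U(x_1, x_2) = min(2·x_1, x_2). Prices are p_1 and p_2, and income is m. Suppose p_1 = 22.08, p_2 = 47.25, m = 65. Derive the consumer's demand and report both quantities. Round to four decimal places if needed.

x_1* = 0.5576, x_2* = 1.1151

With perfect complements, no substitution: consume in ratio x_1:x_2 = 1:2.
Budget: p_1·x_1 + p_2·2·x_1 = m, so (p_1 + 2·p_2)·x_1 = m.
Demand: x_1*(p_1,p_2,m) = m/(p_1 + 2·p_2), x_2* = 2·m/(p_1 + 2·p_2).
Here 22.08 + 2·47.25 = 116.58, giving x_1* = 0.5576 and x_2* = 1.1151.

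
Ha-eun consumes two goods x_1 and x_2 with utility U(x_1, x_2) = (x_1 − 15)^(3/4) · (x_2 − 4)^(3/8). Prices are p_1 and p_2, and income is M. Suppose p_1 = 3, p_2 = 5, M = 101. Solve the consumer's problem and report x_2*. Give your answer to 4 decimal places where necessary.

MRS = 2·(x_2−4)/(x_1−15). Tangency with p_1/p_2 gives x_2−4 = (1/2)·(p_1/p_2)·(x_1−15).
After buying the subsistence bundle (15, 4), a share 2/3 of the remaining income goes to x_1: x_1* = 15 + 2/3·(M − 15p_1 − 4p_2)/p_1.
Discretionary income = 101 − 15·3 − 4·5 = 36; x_2* = 4 + 1/3·36/5 = 6.4.

x_2* = 6.4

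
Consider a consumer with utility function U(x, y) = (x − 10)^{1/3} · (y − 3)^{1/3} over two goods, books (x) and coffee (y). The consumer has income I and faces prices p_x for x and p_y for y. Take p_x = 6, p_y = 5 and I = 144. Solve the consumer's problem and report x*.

Substituting into the budget: x* = 10 + 0.5·(I − 10·p_x − 3·p_y)/p_x, and y* = 3 + 0.5·(…)/p_y.
Discretionary income = 144 − 10·6 − 3·5 = 69; x* = 10 + 0.5·69/6 = 15.75.

x* = 15.75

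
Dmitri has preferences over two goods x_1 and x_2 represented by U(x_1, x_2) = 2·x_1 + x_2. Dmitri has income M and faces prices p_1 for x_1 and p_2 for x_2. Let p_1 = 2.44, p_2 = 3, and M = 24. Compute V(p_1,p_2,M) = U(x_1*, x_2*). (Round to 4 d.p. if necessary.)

Linear utility — the consumer picks whichever good has higher MU/price: 2/2.44 = 0.8197 vs 1/3 = 0.3333.
x_1 gives more utility per dollar, so spend all income on x_1: x_1* = M/p_1, x_2* = 0.
Numerically: x_1* = 9.8361, x_2* = 0.
Utility at the optimum: U(9.8361, 0) = 19.6721.

V = 19.6721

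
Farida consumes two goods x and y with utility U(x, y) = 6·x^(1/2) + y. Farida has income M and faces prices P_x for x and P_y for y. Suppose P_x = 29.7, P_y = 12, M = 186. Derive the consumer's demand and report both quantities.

x* = 1.4692, y* = 11.8636

MU_x = 3/√x, MU_y = 1. Tangency: 3/√x = P_x/P_y.
Thus x* = (3·P_y/P_x)² — independent of M — with the rest of income spent on y.
Plugging in: x* = (3·12/29.7)² = 1.4692, y* = 11.8636.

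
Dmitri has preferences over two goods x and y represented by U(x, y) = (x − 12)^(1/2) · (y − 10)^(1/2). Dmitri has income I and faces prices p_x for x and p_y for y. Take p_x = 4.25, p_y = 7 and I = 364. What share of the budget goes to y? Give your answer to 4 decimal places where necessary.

share on y = 0.5261

Let x' = x−12, y' = y−10. MRS = y'/x' = p_x/p_y.
After buying the subsistence bundle (12, 10), a share 0.5 of the remaining income goes to x: x* = 12 + 0.5·(I − 12p_x − 10p_y)/p_x.
Discretionary income = 364 − 12·4.25 − 10·7 = 243; x* = 12 + 0.5·243/4.25 = 40.5882; y* = 10 + 0.5·243/7 = 27.3571.
Expenditure on y: 7·27.3571 = 191.5; share = 0.5261.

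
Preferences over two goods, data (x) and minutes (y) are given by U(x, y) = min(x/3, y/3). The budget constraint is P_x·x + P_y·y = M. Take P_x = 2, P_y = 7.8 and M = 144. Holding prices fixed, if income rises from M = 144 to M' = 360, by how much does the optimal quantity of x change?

Δx* = 22.0408

With perfect complements, no substitution: consume in ratio x:y = 3:3.
Budget: P_x·x + P_y·x = M, so (3·P_x + 3·P_y)·x = 3·M.
Demand: x*(P_x,P_y,M) = 3·M/(3·P_x + 3·P_y), y* = 3·M/(3·P_x + 3·P_y).
Here 3·2 + 3·7.8 = 29.4, giving x* = 14.6939.
At M' = 360: x* = 36.7347. Change: 36.7347 − 14.6939 = 22.0408.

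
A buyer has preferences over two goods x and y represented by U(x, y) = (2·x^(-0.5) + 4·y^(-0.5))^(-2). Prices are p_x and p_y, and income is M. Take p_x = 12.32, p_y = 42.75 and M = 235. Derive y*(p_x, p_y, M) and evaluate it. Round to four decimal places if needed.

y* = 3.8818

From the CES first-order condition, (1/2)·(y/x)^(1.5) = p_x/p_y.
Hence y/x = (2·p_x/p_y)^(1/(1.5)), i.e. raised to the 2/3 power.
Substitute y = (y/x)·x into the budget: x* = M/(p_x + p_y·(y/x)).
Numerically y/x = 0.69258, so x* = 235/(12.32 + 42.75·0.69258) = 5.6049 and y* = 0.69258·5.6049 = 3.8818.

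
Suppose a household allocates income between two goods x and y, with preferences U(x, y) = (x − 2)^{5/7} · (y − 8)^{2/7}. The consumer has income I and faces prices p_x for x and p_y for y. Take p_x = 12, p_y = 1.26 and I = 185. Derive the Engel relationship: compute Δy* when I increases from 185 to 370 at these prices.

MRS = (5/2)·(y−8)/(x−2). Tangency with p_x/p_y gives y−8 = (2/5)·(p_x/p_y)·(x−2).
Substituting into the budget: x* = 2 + 5/7·(I − 2·p_x − 8·p_y)/p_x, and y* = 8 + 2/7·(…)/p_y.
Discretionary income = 185 − 2·12 − 8·1.26 = 150.92; y* = 8 + 2/7·150.92/1.26 = 42.2222.
At I' = 370: y* = 84.1723. Change: 84.1723 − 42.2222 = 41.9501.

Δy* = 41.9501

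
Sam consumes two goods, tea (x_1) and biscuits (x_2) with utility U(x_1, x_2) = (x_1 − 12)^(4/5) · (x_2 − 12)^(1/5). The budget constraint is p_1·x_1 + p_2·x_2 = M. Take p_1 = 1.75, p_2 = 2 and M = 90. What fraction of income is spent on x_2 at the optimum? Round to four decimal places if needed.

Let x_1' = x_1−12, x_2' = x_2−12. MRS = 4·x_2'/x_1' = p_1/p_2.
After buying the subsistence bundle (12, 12), a share 0.8 of the remaining income goes to x_1: x_1* = 12 + 0.8·(M − 12p_1 − 12p_2)/p_1.
Discretionary income = 90 − 12·1.75 − 12·2 = 45; x_1* = 12 + 0.8·45/1.75 = 32.5714; x_2* = 12 + 0.2·45/2 = 16.5.
Expenditure on x_2: 2·16.5 = 33; share = 0.3667.

share on x_2 = 0.3667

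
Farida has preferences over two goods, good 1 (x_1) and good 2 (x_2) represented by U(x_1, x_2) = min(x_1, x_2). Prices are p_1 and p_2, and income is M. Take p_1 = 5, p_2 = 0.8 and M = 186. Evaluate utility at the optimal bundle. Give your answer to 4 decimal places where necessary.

V = 32.069

Leontief preferences: the optimum is at the kink where x_1/1 = x_2/1, i.e. x_2 = x_1.
Budget: p_1·x_1 + p_2·x_1 = M, so (p_1 + p_2)·x_1 = M.
Demand: x_1*(p_1,p_2,M) = M/(p_1 + p_2), x_2* = M/(p_1 + p_2).
Here 5 + 0.8 = 5.8, giving x_1* = 32.069 and x_2* = 32.069.
Utility at the optimum: U(32.069, 32.069) = 32.069.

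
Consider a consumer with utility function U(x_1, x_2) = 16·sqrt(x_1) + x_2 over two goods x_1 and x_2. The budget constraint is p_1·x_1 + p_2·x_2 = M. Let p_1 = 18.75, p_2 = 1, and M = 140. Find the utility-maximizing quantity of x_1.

x_1* = 0.182

Set MRS = p_1/p_2: 8·x_1^(−1/2) = p_1/p_2.
Thus x_1* = (8·p_2/p_1)² — independent of M — with the rest of income spent on x_2.
Plugging in: x_1* = (8·1/18.75)² = 0.182.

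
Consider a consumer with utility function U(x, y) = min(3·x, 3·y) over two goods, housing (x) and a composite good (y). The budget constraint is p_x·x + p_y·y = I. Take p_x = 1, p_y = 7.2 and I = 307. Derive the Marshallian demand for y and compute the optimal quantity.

With perfect complements, no substitution: consume in ratio x:y = 3:3.
Budget: p_x·x + p_y·x = I, so (3·p_x + 3·p_y)·x = 3·I.
Demand: x*(p_x,p_y,I) = 3·I/(3·p_x + 3·p_y), y* = 3·I/(3·p_x + 3·p_y).
Here 3·1 + 3·7.2 = 24.6, giving y* = 37.439.

y* = 37.439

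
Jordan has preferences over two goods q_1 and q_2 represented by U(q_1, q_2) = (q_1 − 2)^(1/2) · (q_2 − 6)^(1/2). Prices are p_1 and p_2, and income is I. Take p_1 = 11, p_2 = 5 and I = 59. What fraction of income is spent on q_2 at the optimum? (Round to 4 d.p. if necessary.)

share on q_2 = 0.5678

This is Cobb-Douglas in (q_1−2, q_2−6): tangency gives 0.5·p_2·(q_2−6) = 0.5·p_1·(q_1−2).
After buying the subsistence bundle (2, 6), a share 0.5 of the remaining income goes to q_1: q_1* = 2 + 0.5·(I − 2p_1 − 6p_2)/p_1.
Discretionary income = 59 − 2·11 − 6·5 = 7; q_1* = 2 + 0.5·7/11 = 2.3182; q_2* = 6 + 0.5·7/5 = 6.7.
Expenditure on q_2: 5·6.7 = 33.5; share = 0.5678.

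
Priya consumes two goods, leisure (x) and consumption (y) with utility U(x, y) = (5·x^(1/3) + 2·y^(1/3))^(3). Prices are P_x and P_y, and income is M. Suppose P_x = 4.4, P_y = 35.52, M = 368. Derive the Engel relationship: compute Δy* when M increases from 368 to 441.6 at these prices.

Δy* = 0.1694

MU_x ∝ 5·x^(-2/3), MU_y ∝ 2·y^(-2/3), so MRS = (5/2)·(y/x)^(2/3) = P_x/P_y.
Solve for the ratio: y/x = [(2/5)·P_x/P_y]^(1.5).
Substitute y = (y/x)·x into the budget: x* = M/(P_x + P_y·(y/x)).
Numerically y/x = 0.01103, so x* = 368/(4.4 + 35.52·0.01103) = 76.7983 and y* = 0.01103·76.7983 = 0.8471.
At M' = 441.6: y* = 1.0165. Change: 1.0165 − 0.8471 = 0.1694.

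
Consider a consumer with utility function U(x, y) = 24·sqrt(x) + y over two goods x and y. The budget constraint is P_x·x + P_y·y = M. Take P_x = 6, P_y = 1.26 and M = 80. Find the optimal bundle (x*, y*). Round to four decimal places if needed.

x* = 6.3504, y* = 33.2521

MU_x = 12/√x, MU_y = 1. Tangency: 12/√x = P_x/P_y.
Thus x* = (12·P_y/P_x)² — independent of M — with the rest of income spent on y.
Plugging in: x* = (12·1.26/6)² = 6.3504, y* = 33.2521.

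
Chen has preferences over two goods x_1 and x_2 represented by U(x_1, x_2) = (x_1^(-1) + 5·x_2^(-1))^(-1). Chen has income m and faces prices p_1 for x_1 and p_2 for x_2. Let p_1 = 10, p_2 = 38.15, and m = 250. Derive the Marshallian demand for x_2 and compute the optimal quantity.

x_2* = 5.3322

MU_x_1 ∝ x_1^(-2), MU_x_2 ∝ 5·x_2^(-2), so MRS = (1/5)·(x_2/x_1)^(2) = p_1/p_2.
Hence x_2/x_1 = (5·p_1/p_2)^(1/(2)), i.e. raised to the 0.5 power.
Substitute x_2 = (x_2/x_1)·x_1 into the budget: x_1* = m/(p_1 + p_2·(x_2/x_1)).
Numerically x_2/x_1 = 1.144821, so x_1* = 250/(10 + 38.15·1.144821) = 4.6577 and x_2* = 1.144821·4.6577 = 5.3322.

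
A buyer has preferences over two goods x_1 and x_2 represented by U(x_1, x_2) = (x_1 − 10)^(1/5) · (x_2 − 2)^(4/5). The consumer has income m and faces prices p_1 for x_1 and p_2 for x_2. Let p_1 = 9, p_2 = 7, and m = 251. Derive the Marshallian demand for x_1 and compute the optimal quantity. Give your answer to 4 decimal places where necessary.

x_1* = 13.2667

MRS = (1/4)·(x_2−2)/(x_1−10). Tangency with p_1/p_2 gives x_2−2 = 4·(p_1/p_2)·(x_1−10).
Substituting into the budget: x_1* = 10 + 0.2·(m − 10·p_1 − 2·p_2)/p_1, and x_2* = 2 + 0.8·(…)/p_2.
Discretionary income = 251 − 10·9 − 2·7 = 147; x_1* = 10 + 0.2·147/9 = 13.2667.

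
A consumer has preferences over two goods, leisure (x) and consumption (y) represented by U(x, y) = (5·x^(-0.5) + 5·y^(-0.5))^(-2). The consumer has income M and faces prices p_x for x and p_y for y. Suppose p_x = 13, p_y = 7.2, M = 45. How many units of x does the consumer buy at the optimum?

x* = 1.9007

MRS = MU_x/MU_y = (y/x)^(1.5). Set equal to p_x/p_y.
Solve for the ratio: y/x = [p_x/p_y]^(2/3).
With the ratio pinned down, the budget gives x* = M/(p_x + p_y·(y/x)) and y* = (y/x)·x*.
Numerically y/x = 1.48277, so x* = 45/(13 + 7.2·1.48277) = 1.9007.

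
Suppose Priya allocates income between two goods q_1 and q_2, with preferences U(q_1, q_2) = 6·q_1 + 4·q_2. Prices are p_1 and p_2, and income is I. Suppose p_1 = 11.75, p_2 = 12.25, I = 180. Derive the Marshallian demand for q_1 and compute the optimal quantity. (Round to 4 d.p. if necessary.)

Perfect substitutes: compare marginal utility per dollar. 6/p_1 vs 4/p_2 → 0.5106 vs 0.3265.
q_1 gives more utility per dollar, so spend all income on q_1: q_1* = I/p_1, q_2* = 0.
Numerically: q_1* = 15.3191, q_2* = 0.

q_1* = 15.3191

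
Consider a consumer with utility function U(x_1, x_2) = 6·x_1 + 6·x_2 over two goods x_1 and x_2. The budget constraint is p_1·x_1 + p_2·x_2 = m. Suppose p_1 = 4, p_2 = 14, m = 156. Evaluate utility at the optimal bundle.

Linear utility — the consumer picks whichever good has higher MU/price: 6/4 = 1.5 vs 6/14 = 0.4286.
x_1 gives more utility per dollar, so spend all income on x_1: x_1* = m/p_1, x_2* = 0.
Numerically: x_1* = 39, x_2* = 0.
Utility at the optimum: U(39, 0) = 234.

V = 234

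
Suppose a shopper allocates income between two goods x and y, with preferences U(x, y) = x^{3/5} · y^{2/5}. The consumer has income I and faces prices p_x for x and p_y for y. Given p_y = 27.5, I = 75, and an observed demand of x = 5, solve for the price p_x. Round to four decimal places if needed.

MU_x/MU_y = (0.6·y)/(0.4·x); tangency sets this equal to p_x/p_y.
So 0.6·p_y·y = 0.4·p_x·x; combined with the budget, a share 0.6 of income goes to x.
Demand: x*(p_x,p_y,I) = 0.6·I/p_x and y* = 0.4·I/p_y.
Set x* = 5 in the demand function and solve for p_x: p_x = 9.

p_x = 9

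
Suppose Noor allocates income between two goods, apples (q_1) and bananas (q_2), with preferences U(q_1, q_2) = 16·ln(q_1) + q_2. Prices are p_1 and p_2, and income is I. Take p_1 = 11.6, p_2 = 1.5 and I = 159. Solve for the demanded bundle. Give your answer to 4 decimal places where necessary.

MU_q_1 = 16/q_1, MU_q_2 = 1. Tangency: 16/q_1 = p_1/p_2.
So q_1*(p_1,p_2) = 16·p_2/p_1, independent of income; and q_2* = (I − 16·p_2)/p_2.
At the given prices: q_1* = 16·1.5/11.6 = 2.069, and q_2* = 90.

q_1* = 2.069, q_2* = 90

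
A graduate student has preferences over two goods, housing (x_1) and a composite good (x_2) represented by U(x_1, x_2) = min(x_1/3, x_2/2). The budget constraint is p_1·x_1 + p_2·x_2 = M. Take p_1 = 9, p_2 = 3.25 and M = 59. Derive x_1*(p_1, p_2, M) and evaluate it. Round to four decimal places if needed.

x_1* = 5.2836

Leontief preferences: the optimum is at the kink where x_1/3 = x_2/2, i.e. x_2 = (2/3)·x_1.
Budget: p_1·x_1 + p_2·(2/3)·x_1 = M, so (3·p_1 + 2·p_2)·x_1 = 3·M.
Demand: x_1*(p_1,p_2,M) = 3·M/(3·p_1 + 2·p_2), x_2* = 2·M/(3·p_1 + 2·p_2).
Here 3·9 + 2·3.25 = 33.5, giving x_1* = 5.2836.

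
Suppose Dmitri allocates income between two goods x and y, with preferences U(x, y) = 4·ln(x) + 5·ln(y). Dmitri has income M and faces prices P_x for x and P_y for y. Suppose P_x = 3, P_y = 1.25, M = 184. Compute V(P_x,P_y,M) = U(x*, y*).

V = 35.2416

MU_x/MU_y = (4·y)/(5·x); tangency sets this equal to P_x/P_y.
Rearranging, P_y·y = (5/4)·P_x·x. Substituting into the budget gives P_x·x·(1 + (5/4)) = M.
Demand: x*(P_x,P_y,M) = 4/9·M/P_x and y* = 5/9·M/P_y.
At P_x=3, P_y=1.25, M=184: x* = 4/9·184/3 = 27.2593, y* = 81.7778.
Utility at the optimum: U(27.2593, 81.7778) = 35.2416.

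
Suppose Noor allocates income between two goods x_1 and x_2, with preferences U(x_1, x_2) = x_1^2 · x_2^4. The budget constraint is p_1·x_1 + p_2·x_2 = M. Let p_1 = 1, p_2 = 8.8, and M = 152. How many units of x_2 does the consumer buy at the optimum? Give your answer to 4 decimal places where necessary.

MU_x_1/MU_x_2 = (2·x_2)/(4·x_1); tangency sets this equal to p_1/p_2.
Rearranging, p_2·x_2 = 2·p_1·x_1. Substituting into the budget gives p_1·x_1·(1 + 2) = M.
Demand: x_1*(p_1,p_2,M) = 1/3·M/p_1 and x_2* = 2/3·M/p_2.
At p_1=1, p_2=8.8, M=152: x_2* = 2/3·152/8.8 = 11.5152.

x_2* = 11.5152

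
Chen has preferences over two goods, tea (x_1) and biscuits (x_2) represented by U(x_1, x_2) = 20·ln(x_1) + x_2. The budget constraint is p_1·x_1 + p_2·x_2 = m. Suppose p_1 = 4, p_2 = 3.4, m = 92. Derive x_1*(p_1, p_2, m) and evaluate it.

Set MRS = p_1/p_2: (20/x_1)/1 = p_1/p_2.
So x_1*(p_1,p_2) = 20·p_2/p_1, independent of income; and x_2* = (m − 20·p_2)/p_2.
At the given prices: x_1* = 20·3.4/4 = 17.

x_1* = 17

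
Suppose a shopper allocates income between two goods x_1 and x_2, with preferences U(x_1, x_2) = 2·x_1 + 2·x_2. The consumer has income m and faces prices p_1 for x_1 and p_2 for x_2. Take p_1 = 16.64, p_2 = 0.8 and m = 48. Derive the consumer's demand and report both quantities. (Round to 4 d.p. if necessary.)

Perfect substitutes: compare marginal utility per dollar. 2/p_1 vs 2/p_2 → 0.1202 vs 2.5.
x_2 gives more utility per dollar, so spend all income on x_2: x_2* = m/p_2, x_1* = 0.
Numerically: x_1* = 0, x_2* = 60.

x_1* = 0, x_2* = 60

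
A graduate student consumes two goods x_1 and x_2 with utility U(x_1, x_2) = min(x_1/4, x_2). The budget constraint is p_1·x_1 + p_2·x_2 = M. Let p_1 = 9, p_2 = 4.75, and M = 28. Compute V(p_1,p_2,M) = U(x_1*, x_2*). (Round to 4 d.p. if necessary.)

V = 0.6871

Leontief preferences: the optimum is at the kink where x_1/4 = x_2/1, i.e. x_2 = (1/4)·x_1.
Budget: p_1·x_1 + p_2·(1/4)·x_1 = M, so (4·p_1 + p_2)·x_1 = 4·M.
Demand: x_1*(p_1,p_2,M) = 4·M/(4·p_1 + p_2), x_2* = M/(4·p_1 + p_2).
Here 4·9 + 4.75 = 40.75, giving x_1* = 2.7485 and x_2* = 0.6871.
Utility at the optimum: U(2.7485, 0.6871) = 0.6871.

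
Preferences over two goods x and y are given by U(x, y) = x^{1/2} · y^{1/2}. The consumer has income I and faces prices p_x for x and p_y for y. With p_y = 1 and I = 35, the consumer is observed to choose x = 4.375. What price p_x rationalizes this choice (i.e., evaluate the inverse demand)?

p_x = 4

MU_x/MU_y = (0.5·y)/(0.5·x); tangency sets this equal to p_x/p_y.
So 0.5·p_y·y = 0.5·p_x·x; combined with the budget, a share 0.5 of income goes to x.
Demand: x*(p_x,p_y,I) = 0.5·I/p_x and y* = 0.5·I/p_y.
Set x* = 4.375 in the demand function and solve for p_x: p_x = 4.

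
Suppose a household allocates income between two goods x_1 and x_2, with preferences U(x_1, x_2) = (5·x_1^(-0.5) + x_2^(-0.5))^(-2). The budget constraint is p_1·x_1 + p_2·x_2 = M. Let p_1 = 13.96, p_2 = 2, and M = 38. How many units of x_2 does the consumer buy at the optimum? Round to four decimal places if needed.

MRS = MU_x_1/MU_x_2 = 5·(x_2/x_1)^(1.5). Set equal to p_1/p_2.
Solve for the ratio: x_2/x_1 = [(1/5)·p_1/p_2]^(2/3).
Substitute x_2 = (x_2/x_1)·x_1 into the budget: x_1* = M/(p_1 + p_2·(x_2/x_1)).
Numerically x_2/x_1 = 1.24908, so x_1* = 38/(13.96 + 2·1.24908) = 2.3089 and x_2* = 1.24908·2.3089 = 2.884.

x_2* = 2.884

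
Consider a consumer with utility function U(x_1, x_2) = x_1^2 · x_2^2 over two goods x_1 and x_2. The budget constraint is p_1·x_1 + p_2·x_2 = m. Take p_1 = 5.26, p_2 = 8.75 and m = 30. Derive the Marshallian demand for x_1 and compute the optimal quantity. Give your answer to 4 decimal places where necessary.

x_1* = 2.8517

Tangency: MRS = x_2/x_1 = p_1/p_2.
So 2·p_2·x_2 = 2·p_1·x_1; combined with the budget, a share 0.5 of income goes to x_1.
Demand: x_1*(p_1,p_2,m) = 0.5·m/p_1 and x_2* = 0.5·m/p_2.
At p_1=5.26, p_2=8.75, m=30: x_1* = 0.5·30/5.26 = 2.8517.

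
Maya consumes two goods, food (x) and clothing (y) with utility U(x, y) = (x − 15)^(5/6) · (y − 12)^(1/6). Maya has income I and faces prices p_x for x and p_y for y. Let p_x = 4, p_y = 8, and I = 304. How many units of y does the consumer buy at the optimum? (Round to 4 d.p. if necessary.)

After buying the subsistence bundle (15, 12), a share 5/6 of the remaining income goes to x: x* = 15 + 5/6·(I − 15p_x − 12p_y)/p_x.
Discretionary income = 304 − 15·4 − 12·8 = 148; y* = 12 + 1/6·148/8 = 15.0833.

y* = 15.0833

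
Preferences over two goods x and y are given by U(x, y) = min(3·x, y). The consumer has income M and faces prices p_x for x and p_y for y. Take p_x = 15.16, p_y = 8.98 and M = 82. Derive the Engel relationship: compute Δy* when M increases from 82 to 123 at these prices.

Leontief preferences: the optimum is at the kink where x/1 = y/3, i.e. y = 3·x.
Budget: p_x·x + p_y·3·x = M, so (p_x + 3·p_y)·x = M.
Demand: x*(p_x,p_y,M) = M/(p_x + 3·p_y), y* = 3·M/(p_x + 3·p_y).
Here 15.16 + 3·8.98 = 42.1, giving y* = 5.8432.
At M' = 123: y* = 8.7648. Change: 8.7648 − 5.8432 = 2.9216.

Δy* = 2.9216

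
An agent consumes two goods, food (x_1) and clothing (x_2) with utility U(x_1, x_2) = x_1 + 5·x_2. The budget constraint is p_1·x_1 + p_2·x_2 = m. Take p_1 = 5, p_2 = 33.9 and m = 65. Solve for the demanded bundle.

x_1* = 13, x_2* = 0

Numerically: x_1* = 13, x_2* = 0.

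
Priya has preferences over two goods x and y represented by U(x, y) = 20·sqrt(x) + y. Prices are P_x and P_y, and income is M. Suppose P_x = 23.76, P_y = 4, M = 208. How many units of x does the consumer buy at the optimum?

x* = 2.8342

Set MRS = P_x/P_y: 10·x^(−1/2) = P_x/P_y.
Thus x* = (10·P_y/P_x)² — independent of M — with the rest of income spent on y.
Plugging in: x* = (10·4/23.76)² = 2.8342.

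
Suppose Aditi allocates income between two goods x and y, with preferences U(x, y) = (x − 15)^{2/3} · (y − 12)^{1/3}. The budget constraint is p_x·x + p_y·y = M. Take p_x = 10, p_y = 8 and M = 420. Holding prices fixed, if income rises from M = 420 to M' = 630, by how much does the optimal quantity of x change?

Δx* = 14

Let x' = x−15, y' = y−12. MRS = 2·y'/x' = p_x/p_y.
Substituting into the budget: x* = 15 + 2/3·(M − 15·p_x − 12·p_y)/p_x, and y* = 12 + 1/3·(…)/p_y.
Discretionary income = 420 − 15·10 − 12·8 = 174; x* = 15 + 2/3·174/10 = 26.6.
At M' = 630: x* = 40.6. Change: 40.6 − 26.6 = 14.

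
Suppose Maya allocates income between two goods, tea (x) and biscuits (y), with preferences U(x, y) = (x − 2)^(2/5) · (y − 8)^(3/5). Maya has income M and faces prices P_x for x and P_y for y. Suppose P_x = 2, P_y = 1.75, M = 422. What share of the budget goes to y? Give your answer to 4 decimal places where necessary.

This is Cobb-Douglas in (x−2, y−8): tangency gives 0.4·P_y·(y−8) = 0.6·P_x·(x−2).
After buying the subsistence bundle (2, 8), a share 0.4 of the remaining income goes to x: x* = 2 + 0.4·(M − 2P_x − 8P_y)/P_x.
Discretionary income = 422 − 2·2 − 8·1.75 = 404; x* = 2 + 0.4·404/2 = 82.8; y* = 8 + 0.6·404/1.75 = 146.5143.
Expenditure on y: 1.75·146.5143 = 256.4; share = 0.6076.

share on y = 0.6076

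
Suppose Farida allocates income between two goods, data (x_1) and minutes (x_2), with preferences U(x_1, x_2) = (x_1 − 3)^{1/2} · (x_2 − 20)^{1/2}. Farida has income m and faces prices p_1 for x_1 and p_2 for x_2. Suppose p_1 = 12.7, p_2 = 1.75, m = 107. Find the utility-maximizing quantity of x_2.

x_2* = 29.6857

Let x_1' = x_1−3, x_2' = x_2−20. MRS = x_2'/x_1' = p_1/p_2.
Substituting into the budget: x_1* = 3 + 0.5·(m − 3·p_1 − 20·p_2)/p_1, and x_2* = 20 + 0.5·(…)/p_2.
Discretionary income = 107 − 3·12.7 − 20·1.75 = 33.9; x_2* = 20 + 0.5·33.9/1.75 = 29.6857.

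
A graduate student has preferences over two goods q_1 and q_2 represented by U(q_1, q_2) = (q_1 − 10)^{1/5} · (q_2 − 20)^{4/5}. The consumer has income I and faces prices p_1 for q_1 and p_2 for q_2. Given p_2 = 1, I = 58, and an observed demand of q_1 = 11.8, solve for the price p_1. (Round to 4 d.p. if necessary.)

p_1 = 2

This is Cobb-Douglas in (q_1−10, q_2−20): tangency gives 0.2·p_2·(q_2−20) = 0.8·p_1·(q_1−10).
After buying the subsistence bundle (10, 20), a share 0.2 of the remaining income goes to q_1: q_1* = 10 + 0.2·(I − 10p_1 − 20p_2)/p_1.
Set q_1* = 11.8 in the demand function and solve for p_1: p_1 = 2.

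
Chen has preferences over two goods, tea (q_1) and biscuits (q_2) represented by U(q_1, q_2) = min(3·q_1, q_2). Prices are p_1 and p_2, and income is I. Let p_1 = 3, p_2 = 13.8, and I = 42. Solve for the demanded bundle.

q_1* = 0.9459, q_2* = 2.8378

Demand: q_1*(p_1,p_2,I) = I/(p_1 + 3·p_2), q_2* = 3·I/(p_1 + 3·p_2).
Here 3 + 3·13.8 = 44.4, giving q_1* = 0.9459 and q_2* = 2.8378.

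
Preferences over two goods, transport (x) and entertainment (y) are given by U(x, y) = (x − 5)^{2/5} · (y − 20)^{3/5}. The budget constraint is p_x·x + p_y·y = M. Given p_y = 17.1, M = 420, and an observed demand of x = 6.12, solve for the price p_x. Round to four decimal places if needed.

p_x = 10

Let x' = x−5, y' = y−20. MRS = (2/3)·y'/x' = p_x/p_y.
After buying the subsistence bundle (5, 20), a share 0.4 of the remaining income goes to x: x* = 5 + 0.4·(M − 5p_x − 20p_y)/p_x.
Set x* = 6.12 in the demand function and solve for p_x: p_x = 10.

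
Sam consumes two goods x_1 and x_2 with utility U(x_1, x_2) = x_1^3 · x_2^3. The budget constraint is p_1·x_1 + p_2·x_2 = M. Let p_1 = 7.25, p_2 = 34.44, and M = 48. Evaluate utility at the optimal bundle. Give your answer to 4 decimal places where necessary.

V = 12.2762

Tangency: MRS = x_2/x_1 = p_1/p_2.
Rearranging, p_2·x_2 = p_1·x_1. Substituting into the budget gives p_1·x_1·(1 + 1) = M.
Demand: x_1*(p_1,p_2,M) = 0.5·M/p_1 and x_2* = 0.5·M/p_2.
At p_1=7.25, p_2=34.44, M=48: x_1* = 0.5·48/7.25 = 3.3103, x_2* = 0.6969.
Utility at the optimum: U(3.3103, 0.6969) = 12.2762.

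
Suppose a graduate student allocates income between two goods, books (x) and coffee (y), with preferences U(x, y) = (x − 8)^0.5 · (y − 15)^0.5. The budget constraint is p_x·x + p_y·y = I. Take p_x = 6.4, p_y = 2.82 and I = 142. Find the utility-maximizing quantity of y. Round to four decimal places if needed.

This is Cobb-Douglas in (x−8, y−15): tangency gives 0.5·p_y·(y−15) = 0.5·p_x·(x−8).
Substituting into the budget: x* = 8 + 0.5·(I − 8·p_x − 15·p_y)/p_x, and y* = 15 + 0.5·(…)/p_y.
Discretionary income = 142 − 8·6.4 − 15·2.82 = 48.5; y* = 15 + 0.5·48.5/2.82 = 23.5993.

y* = 23.5993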